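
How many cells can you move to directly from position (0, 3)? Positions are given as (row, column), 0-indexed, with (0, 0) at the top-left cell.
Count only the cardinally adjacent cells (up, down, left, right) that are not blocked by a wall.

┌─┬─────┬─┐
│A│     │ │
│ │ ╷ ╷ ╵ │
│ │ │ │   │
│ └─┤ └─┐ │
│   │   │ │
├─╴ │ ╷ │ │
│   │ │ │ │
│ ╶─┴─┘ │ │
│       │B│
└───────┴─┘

Checking passable neighbors of (0, 3):
Neighbors: (1, 3), (0, 2)
Count: 2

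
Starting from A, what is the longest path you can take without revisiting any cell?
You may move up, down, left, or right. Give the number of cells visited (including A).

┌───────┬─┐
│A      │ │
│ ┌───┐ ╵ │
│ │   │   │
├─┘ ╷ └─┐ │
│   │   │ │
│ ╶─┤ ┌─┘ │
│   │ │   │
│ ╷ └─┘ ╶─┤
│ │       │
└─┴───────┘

Finding longest simple path using DFS:
Start: (0, 0)
Longest path visits 20 cells
Path: A → right → right → right → down → right → down → down → left → down → left → left → up → left → up → right → up → right → down → down

Solution:

┌───────┬─┐
│A → → ↓│ │
│ ┌───┐ ╵ │
│ │↱ ↓│↳ ↓│
├─┘ ╷ └─┐ │
│↱ ↑│↓  │↓│
│ ╶─┤ ┌─┘ │
│↑ ↰│B│↓ ↲│
│ ╷ └─┘ ╶─┤
│ │↑ ← ↲  │
└─┴───────┘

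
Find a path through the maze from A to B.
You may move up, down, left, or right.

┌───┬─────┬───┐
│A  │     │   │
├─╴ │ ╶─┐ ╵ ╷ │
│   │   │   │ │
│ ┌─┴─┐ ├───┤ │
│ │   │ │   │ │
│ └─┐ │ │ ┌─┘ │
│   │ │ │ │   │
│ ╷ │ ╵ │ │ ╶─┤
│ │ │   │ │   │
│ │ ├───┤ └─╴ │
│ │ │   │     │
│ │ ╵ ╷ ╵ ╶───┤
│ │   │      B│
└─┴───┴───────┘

Finding the shortest path through the maze:
Path length: 16 steps
Directions: right → down → left → down → down → right → down → down → down → right → up → right → down → right → right → right

Solution:

┌───┬─────┬───┐
│A ↓│     │   │
├─╴ │ ╶─┐ ╵ ╷ │
│↓ ↲│   │   │ │
│ ┌─┴─┐ ├───┤ │
│↓│   │ │   │ │
│ └─┐ │ │ ┌─┘ │
│↳ ↓│ │ │ │   │
│ ╷ │ ╵ │ │ ╶─┤
│ │↓│   │ │   │
│ │ ├───┤ └─╴ │
│ │↓│↱ ↓│     │
│ │ ╵ ╷ ╵ ╶───┤
│ │↳ ↑│↳ → → B│
└─┴───┴───────┘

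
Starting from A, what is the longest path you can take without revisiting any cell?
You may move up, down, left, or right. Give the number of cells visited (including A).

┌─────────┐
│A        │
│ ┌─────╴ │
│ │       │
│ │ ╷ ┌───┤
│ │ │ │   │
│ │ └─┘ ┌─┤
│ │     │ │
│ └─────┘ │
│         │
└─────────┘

Finding longest simple path using DFS:
Start: (0, 0)
Longest path visits 15 cells
Path: A → right → right → right → right → down → left → left → left → down → down → right → right → up → right

Solution:

┌─────────┐
│A → → → ↓│
│ ┌─────╴ │
│ │↓ ← ← ↲│
│ │ ╷ ┌───┤
│ │↓│ │↱ B│
│ │ └─┘ ┌─┤
│ │↳ → ↑│ │
│ └─────┘ │
│         │
└─────────┘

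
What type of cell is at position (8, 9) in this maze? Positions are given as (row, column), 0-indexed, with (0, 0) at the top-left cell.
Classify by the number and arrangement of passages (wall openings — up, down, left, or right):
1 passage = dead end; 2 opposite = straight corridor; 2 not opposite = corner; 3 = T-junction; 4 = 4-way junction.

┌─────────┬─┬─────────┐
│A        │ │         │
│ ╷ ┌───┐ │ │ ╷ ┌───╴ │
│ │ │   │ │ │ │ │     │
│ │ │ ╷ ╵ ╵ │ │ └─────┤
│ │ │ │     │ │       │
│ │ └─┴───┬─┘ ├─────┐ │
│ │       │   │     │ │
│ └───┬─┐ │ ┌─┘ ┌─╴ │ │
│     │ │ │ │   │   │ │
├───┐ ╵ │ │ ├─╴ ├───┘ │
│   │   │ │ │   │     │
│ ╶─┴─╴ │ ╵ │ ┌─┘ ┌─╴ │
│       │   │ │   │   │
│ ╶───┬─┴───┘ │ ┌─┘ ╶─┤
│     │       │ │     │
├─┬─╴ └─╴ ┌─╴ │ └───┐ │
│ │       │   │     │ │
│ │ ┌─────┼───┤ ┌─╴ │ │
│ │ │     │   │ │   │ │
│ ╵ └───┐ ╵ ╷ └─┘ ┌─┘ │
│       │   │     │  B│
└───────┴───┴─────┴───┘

Checking cell at (8, 9):
Number of passages: 2
Cell type: corner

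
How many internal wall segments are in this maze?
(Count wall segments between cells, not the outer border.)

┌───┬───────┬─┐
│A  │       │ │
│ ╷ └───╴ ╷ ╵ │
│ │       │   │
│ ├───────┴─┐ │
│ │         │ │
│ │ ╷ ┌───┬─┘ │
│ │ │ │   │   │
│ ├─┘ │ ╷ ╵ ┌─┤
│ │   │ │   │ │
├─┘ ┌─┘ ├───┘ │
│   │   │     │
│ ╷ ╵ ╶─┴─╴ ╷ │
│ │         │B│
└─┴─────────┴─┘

Counting internal wall segments:
Total internal walls: 36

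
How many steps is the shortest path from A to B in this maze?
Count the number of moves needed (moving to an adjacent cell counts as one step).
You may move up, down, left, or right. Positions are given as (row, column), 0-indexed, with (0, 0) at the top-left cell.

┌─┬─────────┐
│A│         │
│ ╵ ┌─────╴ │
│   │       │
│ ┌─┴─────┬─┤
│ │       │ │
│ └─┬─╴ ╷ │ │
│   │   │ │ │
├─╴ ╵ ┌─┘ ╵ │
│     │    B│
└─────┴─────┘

Using BFS to find shortest path:
Start: (0, 0), End: (4, 5)
Path found:
(0,0) → (1,0) → (2,0) → (3,0) → (3,1) → (4,1) → (4,2) → (3,2) → (3,3) → (2,3) → (2,4) → (3,4) → (4,4) → (4,5)
Number of steps: 13

Solution:

┌─┬─────────┐
│A│         │
│ ╵ ┌─────╴ │
│↓  │       │
│ ┌─┴─────┬─┤
│↓│    ↱ ↓│ │
│ └─┬─╴ ╷ │ │
│↳ ↓│↱ ↑│↓│ │
├─╴ ╵ ┌─┘ ╵ │
│  ↳ ↑│  ↳ B│
└─────┴─────┘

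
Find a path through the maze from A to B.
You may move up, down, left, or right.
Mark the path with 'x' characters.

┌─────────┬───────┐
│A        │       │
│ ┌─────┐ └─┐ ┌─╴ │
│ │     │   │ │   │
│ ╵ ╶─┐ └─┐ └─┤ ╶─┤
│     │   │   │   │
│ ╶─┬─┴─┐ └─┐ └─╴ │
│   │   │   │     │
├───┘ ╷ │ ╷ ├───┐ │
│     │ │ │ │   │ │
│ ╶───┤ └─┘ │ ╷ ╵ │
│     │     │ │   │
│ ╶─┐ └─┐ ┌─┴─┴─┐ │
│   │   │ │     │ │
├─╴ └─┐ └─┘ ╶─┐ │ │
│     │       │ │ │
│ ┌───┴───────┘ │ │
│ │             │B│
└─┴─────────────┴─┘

Finding the shortest path through the maze:
Path length: 16 steps
Directions: right → right → right → right → down → right → down → right → down → right → right → down → down → down → down → down

Solution:

┌─────────┬───────┐
│A x x x x│       │
│ ┌─────┐ └─┐ ┌─╴ │
│ │     │x x│ │   │
│ ╵ ╶─┐ └─┐ └─┤ ╶─┤
│     │   │x x│   │
│ ╶─┬─┴─┐ └─┐ └─╴ │
│   │   │   │x x x│
├───┘ ╷ │ ╷ ├───┐ │
│     │ │ │ │   │x│
│ ╶───┤ └─┘ │ ╷ ╵ │
│     │     │ │  x│
│ ╶─┐ └─┐ ┌─┴─┴─┐ │
│   │   │ │     │x│
├─╴ └─┐ └─┘ ╶─┐ │ │
│     │       │ │x│
│ ┌───┴───────┘ │ │
│ │             │B│
└─┴─────────────┴─┘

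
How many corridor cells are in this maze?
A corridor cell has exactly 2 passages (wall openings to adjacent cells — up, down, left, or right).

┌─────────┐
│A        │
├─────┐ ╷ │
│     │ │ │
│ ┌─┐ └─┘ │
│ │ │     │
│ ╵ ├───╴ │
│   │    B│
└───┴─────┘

Counting cells with exactly 2 passages:
Total corridor cells: 14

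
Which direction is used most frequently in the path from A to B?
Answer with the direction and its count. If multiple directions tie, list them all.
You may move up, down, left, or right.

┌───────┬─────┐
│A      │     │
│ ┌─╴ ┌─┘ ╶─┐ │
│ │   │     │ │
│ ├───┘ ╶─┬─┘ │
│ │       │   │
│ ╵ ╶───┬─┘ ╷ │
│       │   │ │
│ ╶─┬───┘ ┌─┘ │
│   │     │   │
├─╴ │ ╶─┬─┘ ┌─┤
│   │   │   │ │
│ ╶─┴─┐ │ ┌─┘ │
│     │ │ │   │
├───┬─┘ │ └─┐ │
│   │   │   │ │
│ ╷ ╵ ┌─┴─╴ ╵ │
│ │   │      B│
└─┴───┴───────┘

Directions: down, down, down, right, up, right, right, up, right, up, right, right, down, down, down, down, left, down, left, down, down, right, down, right
Counts: {'down': 11, 'right': 8, 'up': 3, 'left': 2}
Most common: down (11 times)

Solution:

┌───────┬─────┐
│A      │↱ → ↓│
│ ┌─╴ ┌─┘ ╶─┐ │
│↓│   │↱ ↑  │↓│
│ ├───┘ ╶─┬─┘ │
│↓│↱ → ↑  │  ↓│
│ ╵ ╶───┬─┘ ╷ │
│↳ ↑    │   │↓│
│ ╶─┬───┘ ┌─┘ │
│   │     │↓ ↲│
├─╴ │ ╶─┬─┘ ┌─┤
│   │   │↓ ↲│ │
│ ╶─┴─┐ │ ┌─┘ │
│     │ │↓│   │
├───┬─┘ │ └─┐ │
│   │   │↳ ↓│ │
│ ╷ ╵ ┌─┴─╴ ╵ │
│ │   │    ↳ B│
└─┴───┴───────┘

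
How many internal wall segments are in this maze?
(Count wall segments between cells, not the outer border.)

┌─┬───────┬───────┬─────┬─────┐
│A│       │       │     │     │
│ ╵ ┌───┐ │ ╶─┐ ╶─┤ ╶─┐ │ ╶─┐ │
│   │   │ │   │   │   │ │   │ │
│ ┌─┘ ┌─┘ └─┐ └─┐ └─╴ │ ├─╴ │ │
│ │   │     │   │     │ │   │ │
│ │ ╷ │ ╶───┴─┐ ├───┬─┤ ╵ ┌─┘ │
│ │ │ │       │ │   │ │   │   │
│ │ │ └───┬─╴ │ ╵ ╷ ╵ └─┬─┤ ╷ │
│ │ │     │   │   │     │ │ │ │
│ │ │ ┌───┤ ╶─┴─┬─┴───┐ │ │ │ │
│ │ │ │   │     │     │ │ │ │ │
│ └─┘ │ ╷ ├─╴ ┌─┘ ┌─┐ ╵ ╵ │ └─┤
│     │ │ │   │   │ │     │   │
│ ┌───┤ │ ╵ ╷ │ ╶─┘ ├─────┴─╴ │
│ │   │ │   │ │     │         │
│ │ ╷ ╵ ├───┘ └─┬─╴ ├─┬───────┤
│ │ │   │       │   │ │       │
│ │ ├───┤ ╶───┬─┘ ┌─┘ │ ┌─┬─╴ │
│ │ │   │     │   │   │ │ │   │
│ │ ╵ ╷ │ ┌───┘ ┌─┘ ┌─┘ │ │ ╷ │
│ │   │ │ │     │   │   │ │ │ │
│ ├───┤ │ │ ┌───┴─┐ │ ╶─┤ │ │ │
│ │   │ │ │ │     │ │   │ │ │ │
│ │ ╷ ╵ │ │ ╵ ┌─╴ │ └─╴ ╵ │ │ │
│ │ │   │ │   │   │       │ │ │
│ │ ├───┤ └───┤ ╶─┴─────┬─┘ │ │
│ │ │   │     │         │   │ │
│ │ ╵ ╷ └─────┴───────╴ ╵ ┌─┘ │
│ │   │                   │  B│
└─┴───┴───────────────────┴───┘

Counting internal wall segments:
Total internal walls: 196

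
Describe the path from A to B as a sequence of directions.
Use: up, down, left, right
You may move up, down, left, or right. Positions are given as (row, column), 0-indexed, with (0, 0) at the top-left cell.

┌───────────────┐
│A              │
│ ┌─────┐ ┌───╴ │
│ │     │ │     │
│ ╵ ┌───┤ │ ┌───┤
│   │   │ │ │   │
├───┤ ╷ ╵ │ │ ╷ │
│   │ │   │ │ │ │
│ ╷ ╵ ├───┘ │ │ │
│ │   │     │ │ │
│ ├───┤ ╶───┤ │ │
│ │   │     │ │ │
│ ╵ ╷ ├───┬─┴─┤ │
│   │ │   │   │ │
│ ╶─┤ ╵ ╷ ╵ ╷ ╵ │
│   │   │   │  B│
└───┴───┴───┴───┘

Finding the path and converting it to directions:
Path through cells: (0,0) → (0,1) → (0,2) → (0,3) → (0,4) → (1,4) → (2,4) → (3,4) → (3,3) → (2,3) → (2,2) → (3,2) → (4,2) → (4,1) → (3,1) → (3,0) → (4,0) → (5,0) → (6,0) → (6,1) → (5,1) → (5,2) → (6,2) → (7,2) → (7,3) → (6,3) → (6,4) → (7,4) → (7,5) → (6,5) → (6,6) → (7,6) → (7,7)
Directions: right, right, right, right, down, down, down, left, up, left, down, down, left, up, left, down, down, down, right, up, right, down, down, right, up, right, down, right, up, right, down, right

Solution:

┌───────────────┐
│A → → → ↓      │
│ ┌─────┐ ┌───╴ │
│ │     │↓│     │
│ ╵ ┌───┤ │ ┌───┤
│   │↓ ↰│↓│ │   │
├───┤ ╷ ╵ │ │ ╷ │
│↓ ↰│↓│↑ ↲│ │ │ │
│ ╷ ╵ ├───┘ │ │ │
│↓│↑ ↲│     │ │ │
│ ├───┤ ╶───┤ │ │
│↓│↱ ↓│     │ │ │
│ ╵ ╷ ├───┬─┴─┤ │
│↳ ↑│↓│↱ ↓│↱ ↓│ │
│ ╶─┤ ╵ ╷ ╵ ╷ ╵ │
│   │↳ ↑│↳ ↑│↳ B│
└───┴───┴───┴───┘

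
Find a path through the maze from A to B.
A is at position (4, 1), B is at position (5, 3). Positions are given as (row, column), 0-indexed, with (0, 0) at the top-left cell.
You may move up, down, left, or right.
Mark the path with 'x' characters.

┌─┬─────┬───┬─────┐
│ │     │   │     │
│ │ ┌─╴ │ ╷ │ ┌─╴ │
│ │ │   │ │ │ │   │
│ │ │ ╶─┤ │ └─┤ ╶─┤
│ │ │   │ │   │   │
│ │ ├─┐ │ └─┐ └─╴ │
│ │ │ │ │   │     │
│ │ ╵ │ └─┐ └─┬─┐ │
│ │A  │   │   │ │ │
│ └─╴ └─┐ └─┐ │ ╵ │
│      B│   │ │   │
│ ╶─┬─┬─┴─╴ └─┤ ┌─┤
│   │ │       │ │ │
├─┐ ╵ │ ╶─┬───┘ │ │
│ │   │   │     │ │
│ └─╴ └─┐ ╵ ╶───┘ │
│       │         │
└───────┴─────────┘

Finding the shortest path from (4, 1) to (5, 3):
Path length: 3 steps
Directions: right → down → right

Solution:

┌─┬─────┬───┬─────┐
│ │     │   │     │
│ │ ┌─╴ │ ╷ │ ┌─╴ │
│ │ │   │ │ │ │   │
│ │ │ ╶─┤ │ └─┤ ╶─┤
│ │ │   │ │   │   │
│ │ ├─┐ │ └─┐ └─╴ │
│ │ │ │ │   │     │
│ │ ╵ │ └─┐ └─┬─┐ │
│ │A x│   │   │ │ │
│ └─╴ └─┐ └─┐ │ ╵ │
│    x B│   │ │   │
│ ╶─┬─┬─┴─╴ └─┤ ┌─┤
│   │ │       │ │ │
├─┐ ╵ │ ╶─┬───┘ │ │
│ │   │   │     │ │
│ └─╴ └─┐ ╵ ╶───┘ │
│       │         │
└───────┴─────────┘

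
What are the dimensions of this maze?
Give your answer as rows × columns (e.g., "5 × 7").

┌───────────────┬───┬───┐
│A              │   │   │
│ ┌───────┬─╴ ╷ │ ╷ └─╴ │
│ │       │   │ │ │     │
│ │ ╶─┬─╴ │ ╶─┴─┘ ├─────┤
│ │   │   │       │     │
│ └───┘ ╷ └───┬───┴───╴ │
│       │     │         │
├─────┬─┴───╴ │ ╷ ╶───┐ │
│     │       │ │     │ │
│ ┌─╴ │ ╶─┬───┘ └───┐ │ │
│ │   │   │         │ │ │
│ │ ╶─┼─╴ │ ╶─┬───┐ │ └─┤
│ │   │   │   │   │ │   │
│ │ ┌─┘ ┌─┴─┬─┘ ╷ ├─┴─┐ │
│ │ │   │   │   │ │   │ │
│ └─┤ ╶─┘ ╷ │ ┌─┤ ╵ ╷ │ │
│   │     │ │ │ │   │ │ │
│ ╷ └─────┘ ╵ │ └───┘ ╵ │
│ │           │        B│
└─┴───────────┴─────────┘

Counting the maze dimensions:
Rows (vertical): 10
Columns (horizontal): 12
Dimensions: 10 × 12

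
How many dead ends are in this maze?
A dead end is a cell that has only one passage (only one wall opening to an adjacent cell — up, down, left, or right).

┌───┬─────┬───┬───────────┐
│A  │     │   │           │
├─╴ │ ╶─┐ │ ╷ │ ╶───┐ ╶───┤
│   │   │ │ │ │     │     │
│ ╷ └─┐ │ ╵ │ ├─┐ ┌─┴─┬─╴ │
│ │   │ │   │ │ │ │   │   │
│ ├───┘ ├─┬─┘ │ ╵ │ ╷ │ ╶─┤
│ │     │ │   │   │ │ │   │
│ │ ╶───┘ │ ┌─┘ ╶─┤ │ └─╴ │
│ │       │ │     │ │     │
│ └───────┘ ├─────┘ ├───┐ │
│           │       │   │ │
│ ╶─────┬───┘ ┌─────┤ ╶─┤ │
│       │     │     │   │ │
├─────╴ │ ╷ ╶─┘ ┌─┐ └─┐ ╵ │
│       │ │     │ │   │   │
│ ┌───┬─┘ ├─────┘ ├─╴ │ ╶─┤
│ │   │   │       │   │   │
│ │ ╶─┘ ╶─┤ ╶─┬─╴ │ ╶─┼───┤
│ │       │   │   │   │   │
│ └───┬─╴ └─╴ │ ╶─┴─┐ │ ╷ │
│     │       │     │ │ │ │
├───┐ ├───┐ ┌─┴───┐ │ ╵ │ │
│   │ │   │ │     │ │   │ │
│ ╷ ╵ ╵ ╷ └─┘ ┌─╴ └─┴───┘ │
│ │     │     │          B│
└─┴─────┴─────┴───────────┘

Checking each cell for number of passages:

Dead ends found at positions:
  (0, 0)
  (0, 12)
  (1, 9)
  (2, 2)
  (2, 7)
  (3, 4)
  (4, 6)
  (4, 8)
  (5, 11)
  (7, 8)
  (8, 2)
  (8, 12)
  (10, 3)
  (11, 5)
  (11, 9)
  (12, 0)
  (12, 7)
Total dead ends: 17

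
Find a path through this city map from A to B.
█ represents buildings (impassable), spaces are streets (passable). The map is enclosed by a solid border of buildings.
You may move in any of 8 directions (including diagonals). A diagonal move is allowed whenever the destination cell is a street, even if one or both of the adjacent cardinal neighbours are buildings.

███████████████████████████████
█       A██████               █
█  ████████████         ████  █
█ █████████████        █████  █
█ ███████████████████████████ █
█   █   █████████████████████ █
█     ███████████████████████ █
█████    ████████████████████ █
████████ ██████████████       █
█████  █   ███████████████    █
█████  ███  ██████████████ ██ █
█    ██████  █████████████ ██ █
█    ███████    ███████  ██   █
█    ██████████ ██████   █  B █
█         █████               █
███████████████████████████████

Finding the shortest path from A to B:
Movement: 8-directional
Path length: 35 steps
Directions: left → left → left → left → left → down-left → down-left → down → down-right → right → down-right → right → down-right → right → down-right → down-right → right → down-right → down-right → down-right → right → down-right → down-right → right → right → right → right → right → right → right → right → right → right → right → up-right

Solution:

███████████████████████████████
█  ↙←←←←A██████               █
█ ↙████████████         ████  █
█↓█████████████        █████  █
█↘███████████████████████████ █
█ →↘█   █████████████████████ █
█   →↘███████████████████████ █
█████ →↘ ████████████████████ █
████████↘██████████████       █
█████  █ →↘███████████████    █
█████  ███ ↘██████████████ ██ █
█    ██████ ↘█████████████ ██ █
█    ███████ →↘ ███████  ██   █
█    ██████████↘██████   █  B █
█         █████ →→→→→→→→→→→↗  █
███████████████████████████████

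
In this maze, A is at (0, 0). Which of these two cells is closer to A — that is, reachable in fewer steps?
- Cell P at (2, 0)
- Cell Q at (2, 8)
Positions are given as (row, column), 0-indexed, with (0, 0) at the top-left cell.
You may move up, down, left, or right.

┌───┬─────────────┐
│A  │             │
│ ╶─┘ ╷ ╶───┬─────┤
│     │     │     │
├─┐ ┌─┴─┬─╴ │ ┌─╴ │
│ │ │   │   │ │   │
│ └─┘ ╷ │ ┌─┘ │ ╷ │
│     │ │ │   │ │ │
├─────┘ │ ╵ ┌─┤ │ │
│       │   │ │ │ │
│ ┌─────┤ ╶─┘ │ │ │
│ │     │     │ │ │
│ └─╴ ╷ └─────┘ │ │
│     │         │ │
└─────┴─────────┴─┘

Shortest path A → P at (2, 0): 46 steps
Shortest path A → Q at (2, 8): 20 steps

Q is closer (20 steps vs 46 steps).

Path to P:

┌───┬─────────────┐
│A  │↱ ↓          │
│ ╶─┘ ╷ ╶───┬─────┤
│↳ → ↑│↳ → ↓│↱ → ↓│
├─┐ ┌─┴─┬─╴ │ ┌─╴ │
│P│ │↓ ↰│↓ ↲│↑│↓ ↲│
│ └─┘ ╷ │ ┌─┘ │ ╷ │
│↑ ← ↲│↑│↓│↱ ↑│↓│ │
├─────┘ │ ╵ ┌─┤ │ │
│↱ → → ↑│↳ ↑│ │↓│ │
│ ┌─────┤ ╶─┘ │ │ │
│↑│  ↓ ↰│     │↓│ │
│ └─╴ ╷ └─────┘ │ │
│↑ ← ↲│↑ ← ← ← ↲│ │
└─────┴─────────┴─┘

Path to Q:

┌───┬─────────────┐
│A  │↱ ↓          │
│ ╶─┘ ╷ ╶───┬─────┤
│↳ → ↑│↳ → ↓│↱ → ↓│
├─┐ ┌─┴─┬─╴ │ ┌─╴ │
│ │ │   │↓ ↲│↑│  Q│
│ └─┘ ╷ │ ┌─┘ │ ╷ │
│     │ │↓│↱ ↑│ │ │
├─────┘ │ ╵ ┌─┤ │ │
│       │↳ ↑│ │ │ │
│ ┌─────┤ ╶─┘ │ │ │
│ │     │     │ │ │
│ └─╴ ╷ └─────┘ │ │
│     │         │ │
└─────┴─────────┴─┘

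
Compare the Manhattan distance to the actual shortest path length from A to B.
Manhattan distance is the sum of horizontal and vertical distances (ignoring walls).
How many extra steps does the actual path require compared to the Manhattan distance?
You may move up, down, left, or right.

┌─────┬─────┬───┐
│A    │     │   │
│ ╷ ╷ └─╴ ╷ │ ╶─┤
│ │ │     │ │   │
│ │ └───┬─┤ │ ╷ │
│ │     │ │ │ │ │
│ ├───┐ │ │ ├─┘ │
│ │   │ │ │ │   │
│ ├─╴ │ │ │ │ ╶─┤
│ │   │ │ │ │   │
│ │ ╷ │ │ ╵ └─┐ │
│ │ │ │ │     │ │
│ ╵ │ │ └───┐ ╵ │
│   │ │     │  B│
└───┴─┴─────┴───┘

Manhattan distance: |6 - 0| + |7 - 0| = 13
Actual path length: 15
Extra steps: 15 - 13 = 2

Solution:

┌─────┬─────┬───┐
│A → ↓│  ↱ ↓│   │
│ ╷ ╷ └─╴ ╷ │ ╶─┤
│ │ │↳ → ↑│↓│   │
│ │ └───┬─┤ │ ╷ │
│ │     │ │↓│ │ │
│ ├───┐ │ │ ├─┘ │
│ │   │ │ │↓│   │
│ ├─╴ │ │ │ │ ╶─┤
│ │   │ │ │↓│   │
│ │ ╷ │ │ ╵ └─┐ │
│ │ │ │ │  ↳ ↓│ │
│ ╵ │ │ └───┐ ╵ │
│   │ │     │↳ B│
└───┴─┴─────┴───┘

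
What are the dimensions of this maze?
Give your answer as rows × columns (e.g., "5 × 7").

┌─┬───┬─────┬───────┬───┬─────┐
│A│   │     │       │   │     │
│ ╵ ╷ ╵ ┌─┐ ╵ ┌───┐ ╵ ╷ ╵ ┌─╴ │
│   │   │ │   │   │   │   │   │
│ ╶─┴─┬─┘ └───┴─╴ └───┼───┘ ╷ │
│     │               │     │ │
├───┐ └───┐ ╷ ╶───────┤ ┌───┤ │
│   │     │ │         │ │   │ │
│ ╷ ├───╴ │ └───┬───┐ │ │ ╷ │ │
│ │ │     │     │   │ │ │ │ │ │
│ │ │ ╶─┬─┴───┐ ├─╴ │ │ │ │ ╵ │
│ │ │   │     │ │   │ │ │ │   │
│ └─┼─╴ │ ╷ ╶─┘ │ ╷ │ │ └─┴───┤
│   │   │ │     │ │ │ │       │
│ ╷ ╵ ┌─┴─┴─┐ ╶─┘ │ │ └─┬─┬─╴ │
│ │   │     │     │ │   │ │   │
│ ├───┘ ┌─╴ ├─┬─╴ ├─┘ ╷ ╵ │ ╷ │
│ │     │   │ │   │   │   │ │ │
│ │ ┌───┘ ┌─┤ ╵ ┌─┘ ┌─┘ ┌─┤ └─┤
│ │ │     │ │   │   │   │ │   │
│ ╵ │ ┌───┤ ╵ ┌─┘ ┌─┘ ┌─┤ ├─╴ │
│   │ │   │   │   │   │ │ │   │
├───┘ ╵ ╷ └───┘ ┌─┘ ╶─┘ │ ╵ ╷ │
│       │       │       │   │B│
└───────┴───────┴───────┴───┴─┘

Counting the maze dimensions:
Rows (vertical): 12
Columns (horizontal): 15
Dimensions: 12 × 15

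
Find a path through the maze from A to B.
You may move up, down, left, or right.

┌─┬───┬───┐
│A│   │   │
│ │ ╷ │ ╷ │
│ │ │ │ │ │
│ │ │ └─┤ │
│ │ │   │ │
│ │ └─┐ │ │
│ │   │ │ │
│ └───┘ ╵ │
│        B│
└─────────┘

Finding the shortest path through the maze:
Path length: 8 steps
Directions: down → down → down → down → right → right → right → right

Solution:

┌─┬───┬───┐
│A│   │   │
│ │ ╷ │ ╷ │
│↓│ │ │ │ │
│ │ │ └─┤ │
│↓│ │   │ │
│ │ └─┐ │ │
│↓│   │ │ │
│ └───┘ ╵ │
│↳ → → → B│
└─────────┘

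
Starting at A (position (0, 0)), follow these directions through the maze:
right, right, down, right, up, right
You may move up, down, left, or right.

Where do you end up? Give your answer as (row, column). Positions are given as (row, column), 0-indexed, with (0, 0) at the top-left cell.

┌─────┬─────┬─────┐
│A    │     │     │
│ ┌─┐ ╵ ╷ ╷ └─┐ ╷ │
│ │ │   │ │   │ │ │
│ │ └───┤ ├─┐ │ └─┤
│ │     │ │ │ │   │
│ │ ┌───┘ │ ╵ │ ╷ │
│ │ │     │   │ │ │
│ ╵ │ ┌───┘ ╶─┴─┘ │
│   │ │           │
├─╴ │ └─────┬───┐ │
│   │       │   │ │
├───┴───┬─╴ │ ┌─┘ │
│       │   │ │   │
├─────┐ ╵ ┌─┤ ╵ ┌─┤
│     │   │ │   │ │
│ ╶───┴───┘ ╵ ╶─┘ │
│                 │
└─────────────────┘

Following directions step by step:
Start: (0, 0)
  right: (0, 0) → (0, 1)
  right: (0, 1) → (0, 2)
  down: (0, 2) → (1, 2)
  right: (1, 2) → (1, 3)
  up: (1, 3) → (0, 3)
  right: (0, 3) → (0, 4)
Final position: (0, 4)

Path taken:

┌─────┬─────┬─────┐
│A → ↓│↱ B  │     │
│ ┌─┐ ╵ ╷ ╷ └─┐ ╷ │
│ │ │↳ ↑│ │   │ │ │
│ │ └───┤ ├─┐ │ └─┤
│ │     │ │ │ │   │
│ │ ┌───┘ │ ╵ │ ╷ │
│ │ │     │   │ │ │
│ ╵ │ ┌───┘ ╶─┴─┘ │
│   │ │           │
├─╴ │ └─────┬───┐ │
│   │       │   │ │
├───┴───┬─╴ │ ┌─┘ │
│       │   │ │   │
├─────┐ ╵ ┌─┤ ╵ ┌─┤
│     │   │ │   │ │
│ ╶───┴───┘ ╵ ╶─┘ │
│                 │
└─────────────────┘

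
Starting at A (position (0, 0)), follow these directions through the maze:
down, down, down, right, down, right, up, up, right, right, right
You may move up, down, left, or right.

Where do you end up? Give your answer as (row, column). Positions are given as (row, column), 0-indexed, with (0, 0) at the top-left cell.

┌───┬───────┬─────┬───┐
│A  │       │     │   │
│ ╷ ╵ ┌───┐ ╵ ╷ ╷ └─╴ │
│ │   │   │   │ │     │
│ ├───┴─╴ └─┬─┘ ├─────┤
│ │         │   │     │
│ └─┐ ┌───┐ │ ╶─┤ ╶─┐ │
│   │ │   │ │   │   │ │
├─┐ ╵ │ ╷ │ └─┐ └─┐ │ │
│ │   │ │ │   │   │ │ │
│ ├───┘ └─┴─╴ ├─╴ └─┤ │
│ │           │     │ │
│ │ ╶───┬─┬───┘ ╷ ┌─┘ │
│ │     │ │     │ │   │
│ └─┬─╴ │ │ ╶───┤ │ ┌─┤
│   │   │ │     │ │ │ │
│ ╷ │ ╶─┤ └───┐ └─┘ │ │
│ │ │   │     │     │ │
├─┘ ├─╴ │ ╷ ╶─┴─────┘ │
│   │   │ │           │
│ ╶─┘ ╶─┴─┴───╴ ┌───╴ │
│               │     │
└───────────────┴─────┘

Following directions step by step:
Start: (0, 0)
  down: (0, 0) → (1, 0)
  down: (1, 0) → (2, 0)
  down: (2, 0) → (3, 0)
  right: (3, 0) → (3, 1)
  down: (3, 1) → (4, 1)
  right: (4, 1) → (4, 2)
  up: (4, 2) → (3, 2)
  up: (3, 2) → (2, 2)
  right: (2, 2) → (2, 3)
  right: (2, 3) → (2, 4)
  right: (2, 4) → (2, 5)
Final position: (2, 5)

Path taken:

┌───┬───────┬─────┬───┐
│A  │       │     │   │
│ ╷ ╵ ┌───┐ ╵ ╷ ╷ └─╴ │
│↓│   │   │   │ │     │
│ ├───┴─╴ └─┬─┘ ├─────┤
│↓│  ↱ → → B│   │     │
│ └─┐ ┌───┐ │ ╶─┤ ╶─┐ │
│↳ ↓│↑│   │ │   │   │ │
├─┐ ╵ │ ╷ │ └─┐ └─┐ │ │
│ │↳ ↑│ │ │   │   │ │ │
│ ├───┘ └─┴─╴ ├─╴ └─┤ │
│ │           │     │ │
│ │ ╶───┬─┬───┘ ╷ ┌─┘ │
│ │     │ │     │ │   │
│ └─┬─╴ │ │ ╶───┤ │ ┌─┤
│   │   │ │     │ │ │ │
│ ╷ │ ╶─┤ └───┐ └─┘ │ │
│ │ │   │     │     │ │
├─┘ ├─╴ │ ╷ ╶─┴─────┘ │
│   │   │ │           │
│ ╶─┘ ╶─┴─┴───╴ ┌───╴ │
│               │     │
└───────────────┴─────┘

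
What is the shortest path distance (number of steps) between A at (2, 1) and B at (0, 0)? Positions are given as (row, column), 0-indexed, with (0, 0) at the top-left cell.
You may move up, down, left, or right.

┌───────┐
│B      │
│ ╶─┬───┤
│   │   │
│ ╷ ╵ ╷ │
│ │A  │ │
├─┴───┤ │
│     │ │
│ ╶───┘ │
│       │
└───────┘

Finding path from (2, 1) to (0, 0):
Path: (2,1) → (1,1) → (1,0) → (0,0)
Distance: 3 steps

Solution:

┌───────┐
│B      │
│ ╶─┬───┤
│↑ ↰│   │
│ ╷ ╵ ╷ │
│ │A  │ │
├─┴───┤ │
│     │ │
│ ╶───┘ │
│       │
└───────┘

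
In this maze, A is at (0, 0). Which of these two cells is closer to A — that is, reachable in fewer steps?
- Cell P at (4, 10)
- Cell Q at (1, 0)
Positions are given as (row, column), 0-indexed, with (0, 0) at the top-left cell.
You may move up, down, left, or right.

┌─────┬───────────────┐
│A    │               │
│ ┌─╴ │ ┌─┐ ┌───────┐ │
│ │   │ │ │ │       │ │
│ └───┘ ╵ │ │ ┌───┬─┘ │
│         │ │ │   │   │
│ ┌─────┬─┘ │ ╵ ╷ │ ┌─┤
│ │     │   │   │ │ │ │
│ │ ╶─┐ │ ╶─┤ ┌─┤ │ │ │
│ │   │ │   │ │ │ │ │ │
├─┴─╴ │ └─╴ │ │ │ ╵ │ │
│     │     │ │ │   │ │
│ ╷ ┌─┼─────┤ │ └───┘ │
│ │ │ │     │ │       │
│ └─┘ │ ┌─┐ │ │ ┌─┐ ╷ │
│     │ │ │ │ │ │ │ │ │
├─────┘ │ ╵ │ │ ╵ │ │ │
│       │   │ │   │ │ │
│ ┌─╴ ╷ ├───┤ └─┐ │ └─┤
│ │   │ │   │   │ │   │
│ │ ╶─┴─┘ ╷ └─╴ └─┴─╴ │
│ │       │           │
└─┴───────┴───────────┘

Shortest path A → P at (4, 10): 46 steps
Shortest path A → Q at (1, 0): 1 steps

Q is closer (1 steps vs 46 steps).

Path to P:

┌─────┬───────────────┐
│A    │↱ → → → → → → ↓│
│ ┌─╴ │ ┌─┐ ┌───────┐ │
│↓│   │↑│ │ │       │↓│
│ └───┘ ╵ │ │ ┌───┬─┘ │
│↳ → → ↑  │ │ │↓ ↰│↓ ↲│
│ ┌─────┬─┘ │ ╵ ╷ │ ┌─┤
│ │     │   │↓ ↲│↑│↓│ │
│ │ ╶─┐ │ ╶─┤ ┌─┤ │ │ │
│ │   │ │   │↓│ │↑│↓│P│
├─┴─╴ │ └─╴ │ │ │ ╵ │ │
│     │     │↓│ │↑ ↲│↑│
│ ╷ ┌─┼─────┤ │ └───┘ │
│ │ │ │     │↓│    ↱ ↑│
│ └─┘ │ ┌─┐ │ │ ┌─┐ ╷ │
│     │ │ │ │↓│ │ │↑│ │
├─────┘ │ ╵ │ │ ╵ │ │ │
│       │   │↓│   │↑│ │
│ ┌─╴ ╷ ├───┤ └─┐ │ └─┤
│ │   │ │   │↳ ↓│ │↑ ↰│
│ │ ╶─┴─┘ ╷ └─╴ └─┴─╴ │
│ │       │    ↳ → → ↑│
└─┴───────┴───────────┘

Path to Q:

┌─────┬───────────────┐
│A    │               │
│ ┌─╴ │ ┌─┐ ┌───────┐ │
│Q│   │ │ │ │       │ │
│ └───┘ ╵ │ │ ┌───┬─┘ │
│         │ │ │   │   │
│ ┌─────┬─┘ │ ╵ ╷ │ ┌─┤
│ │     │   │   │ │ │ │
│ │ ╶─┐ │ ╶─┤ ┌─┤ │ │ │
│ │   │ │   │ │ │ │ │ │
├─┴─╴ │ └─╴ │ │ │ ╵ │ │
│     │     │ │ │   │ │
│ ╷ ┌─┼─────┤ │ └───┘ │
│ │ │ │     │ │       │
│ └─┘ │ ┌─┐ │ │ ┌─┐ ╷ │
│     │ │ │ │ │ │ │ │ │
├─────┘ │ ╵ │ │ ╵ │ │ │
│       │   │ │   │ │ │
│ ┌─╴ ╷ ├───┤ └─┐ │ └─┤
│ │   │ │   │   │ │   │
│ │ ╶─┴─┘ ╷ └─╴ └─┴─╴ │
│ │       │           │
└─┴───────┴───────────┘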